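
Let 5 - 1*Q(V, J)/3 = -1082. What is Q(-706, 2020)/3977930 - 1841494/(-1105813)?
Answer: 7328940283613/4398846707090 ≈ 1.6661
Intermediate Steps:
Q(V, J) = 3261 (Q(V, J) = 15 - 3*(-1082) = 15 + 3246 = 3261)
Q(-706, 2020)/3977930 - 1841494/(-1105813) = 3261/3977930 - 1841494/(-1105813) = 3261*(1/3977930) - 1841494*(-1/1105813) = 3261/3977930 + 1841494/1105813 = 7328940283613/4398846707090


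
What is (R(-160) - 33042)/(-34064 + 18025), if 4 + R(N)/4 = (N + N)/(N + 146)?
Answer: 230766/112273 ≈ 2.0554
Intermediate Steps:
R(N) = -16 + 8*N/(146 + N) (R(N) = -16 + 4*((N + N)/(N + 146)) = -16 + 4*((2*N)/(146 + N)) = -16 + 4*(2*N/(146 + N)) = -16 + 8*N/(146 + N))
(R(-160) - 33042)/(-34064 + 18025) = (8*(-292 - 1*(-160))/(146 - 160) - 33042)/(-34064 + 18025) = (8*(-292 + 160)/(-14) - 33042)/(-16039) = (8*(-1/14)*(-132) - 33042)*(-1/16039) = (528/7 - 33042)*(-1/16039) = -230766/7*(-1/16039) = 230766/112273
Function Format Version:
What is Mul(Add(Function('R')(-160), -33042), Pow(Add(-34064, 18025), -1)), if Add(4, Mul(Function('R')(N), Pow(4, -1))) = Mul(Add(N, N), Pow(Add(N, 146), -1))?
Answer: Rational(230766, 112273) ≈ 2.0554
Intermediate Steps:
Function('R')(N) = Add(-16, Mul(8, N, Pow(Add(146, N), -1))) (Function('R')(N) = Add(-16, Mul(4, Mul(Add(N, N), Pow(Add(N, 146), -1)))) = Add(-16, Mul(4, Mul(Mul(2, N), Pow(Add(146, N), -1)))) = Add(-16, Mul(4, Mul(2, N, Pow(Add(146, N), -1)))) = Add(-16, Mul(8, N, Pow(Add(146, N), -1))))
Mul(Add(Function('R')(-160), -33042), Pow(Add(-34064, 18025), -1)) = Mul(Add(Mul(8, Pow(Add(146, -160), -1), Add(-292, Mul(-1, -160))), -33042), Pow(Add(-34064, 18025), -1)) = Mul(Add(Mul(8, Pow(-14, -1), Add(-292, 160)), -33042), Pow(-16039, -1)) = Mul(Add(Mul(8, Rational(-1, 14), -132), -33042), Rational(-1, 16039)) = Mul(Add(Rational(528, 7), -33042), Rational(-1, 16039)) = Mul(Rational(-230766, 7), Rational(-1, 16039)) = Rational(230766, 112273)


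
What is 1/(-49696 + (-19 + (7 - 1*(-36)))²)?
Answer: -1/49120 ≈ -2.0358e-5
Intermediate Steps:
1/(-49696 + (-19 + (7 - 1*(-36)))²) = 1/(-49696 + (-19 + (7 + 36))²) = 1/(-49696 + (-19 + 43)²) = 1/(-49696 + 24²) = 1/(-49696 + 576) = 1/(-49120) = -1/49120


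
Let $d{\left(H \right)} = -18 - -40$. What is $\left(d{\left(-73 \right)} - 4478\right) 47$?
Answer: $-209432$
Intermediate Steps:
$d{\left(H \right)} = 22$ ($d{\left(H \right)} = -18 + 40 = 22$)
$\left(d{\left(-73 \right)} - 4478\right) 47 = \left(22 - 4478\right) 47 = \left(-4456\right) 47 = -209432$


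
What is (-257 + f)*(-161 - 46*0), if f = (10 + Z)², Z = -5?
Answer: 37352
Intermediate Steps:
f = 25 (f = (10 - 5)² = 5² = 25)
(-257 + f)*(-161 - 46*0) = (-257 + 25)*(-161 - 46*0) = -232*(-161 + 0) = -232*(-161) = 37352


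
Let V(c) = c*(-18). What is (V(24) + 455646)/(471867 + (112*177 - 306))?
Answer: 151738/163795 ≈ 0.92639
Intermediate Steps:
V(c) = -18*c
(V(24) + 455646)/(471867 + (112*177 - 306)) = (-18*24 + 455646)/(471867 + (112*177 - 306)) = (-432 + 455646)/(471867 + (19824 - 306)) = 455214/(471867 + 19518) = 455214/491385 = 455214*(1/491385) = 151738/163795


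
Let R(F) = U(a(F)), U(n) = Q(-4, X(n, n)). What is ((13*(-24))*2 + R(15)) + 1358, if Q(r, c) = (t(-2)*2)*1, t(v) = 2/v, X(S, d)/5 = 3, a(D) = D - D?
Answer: 732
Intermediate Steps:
a(D) = 0
X(S, d) = 15 (X(S, d) = 5*3 = 15)
Q(r, c) = -2 (Q(r, c) = ((2/(-2))*2)*1 = ((2*(-½))*2)*1 = -1*2*1 = -2*1 = -2)
U(n) = -2
R(F) = -2
((13*(-24))*2 + R(15)) + 1358 = ((13*(-24))*2 - 2) + 1358 = (-312*2 - 2) + 1358 = (-624 - 2) + 1358 = -626 + 1358 = 732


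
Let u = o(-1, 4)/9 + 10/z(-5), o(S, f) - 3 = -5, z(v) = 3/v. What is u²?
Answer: 23104/81 ≈ 285.23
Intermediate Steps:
o(S, f) = -2 (o(S, f) = 3 - 5 = -2)
u = -152/9 (u = -2/9 + 10/((3/(-5))) = -2*⅑ + 10/((3*(-⅕))) = -2/9 + 10/(-⅗) = -2/9 + 10*(-5/3) = -2/9 - 50/3 = -152/9 ≈ -16.889)
u² = (-152/9)² = 23104/81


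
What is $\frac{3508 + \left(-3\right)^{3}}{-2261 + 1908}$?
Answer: $- \frac{3481}{353} \approx -9.8612$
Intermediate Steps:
$\frac{3508 + \left(-3\right)^{3}}{-2261 + 1908} = \frac{3508 - 27}{-353} = 3481 \left(- \frac{1}{353}\right) = - \frac{3481}{353}$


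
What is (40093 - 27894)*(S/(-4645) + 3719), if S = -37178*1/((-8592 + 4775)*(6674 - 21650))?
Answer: 547559651656503521/12069270720 ≈ 4.5368e+7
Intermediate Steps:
S = -18589/28581696 (S = -37178/((-3817*(-14976))) = -37178/57163392 = -37178*1/57163392 = -18589/28581696 ≈ -0.00065038)
(40093 - 27894)*(S/(-4645) + 3719) = (40093 - 27894)*(-18589/28581696/(-4645) + 3719) = 12199*(-18589/28581696*(-1/4645) + 3719) = 12199*(18589/132761977920 + 3719) = 12199*(493741795903069/132761977920) = 547559651656503521/12069270720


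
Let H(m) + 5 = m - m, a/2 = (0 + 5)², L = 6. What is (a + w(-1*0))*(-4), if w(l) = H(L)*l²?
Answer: -200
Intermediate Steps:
a = 50 (a = 2*(0 + 5)² = 2*5² = 2*25 = 50)
H(m) = -5 (H(m) = -5 + (m - m) = -5 + 0 = -5)
w(l) = -5*l²
(a + w(-1*0))*(-4) = (50 - 5*(-1*0)²)*(-4) = (50 - 5*0²)*(-4) = (50 - 5*0)*(-4) = (50 + 0)*(-4) = 50*(-4) = -200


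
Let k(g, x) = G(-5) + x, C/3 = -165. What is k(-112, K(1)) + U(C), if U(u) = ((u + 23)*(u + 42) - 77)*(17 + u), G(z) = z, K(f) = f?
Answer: -102167246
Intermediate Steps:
C = -495 (C = 3*(-165) = -495)
k(g, x) = -5 + x
U(u) = (-77 + (23 + u)*(42 + u))*(17 + u) (U(u) = ((23 + u)*(42 + u) - 77)*(17 + u) = (-77 + (23 + u)*(42 + u))*(17 + u))
k(-112, K(1)) + U(C) = (-5 + 1) + (15113 + (-495)³ + 82*(-495)² + 1994*(-495)) = -4 + (15113 - 121287375 + 82*245025 - 987030) = -4 + (15113 - 121287375 + 20092050 - 987030) = -4 - 102167242 = -102167246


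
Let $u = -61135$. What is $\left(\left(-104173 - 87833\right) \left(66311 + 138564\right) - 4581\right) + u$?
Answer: $-39337294966$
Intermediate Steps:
$\left(\left(-104173 - 87833\right) \left(66311 + 138564\right) - 4581\right) + u = \left(\left(-104173 - 87833\right) \left(66311 + 138564\right) - 4581\right) - 61135 = \left(\left(-192006\right) 204875 - 4581\right) - 61135 = \left(-39337229250 - 4581\right) - 61135 = -39337233831 - 61135 = -39337294966$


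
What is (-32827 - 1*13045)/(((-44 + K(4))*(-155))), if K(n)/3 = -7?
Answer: -45872/10075 ≈ -4.5531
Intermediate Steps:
K(n) = -21 (K(n) = 3*(-7) = -21)
(-32827 - 1*13045)/(((-44 + K(4))*(-155))) = (-32827 - 1*13045)/(((-44 - 21)*(-155))) = (-32827 - 13045)/((-65*(-155))) = -45872/10075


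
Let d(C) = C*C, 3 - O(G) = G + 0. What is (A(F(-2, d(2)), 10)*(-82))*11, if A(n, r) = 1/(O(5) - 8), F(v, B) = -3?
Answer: 451/5 ≈ 90.200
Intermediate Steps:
O(G) = 3 - G (O(G) = 3 - (G + 0) = 3 - G)
d(C) = C²
A(n, r) = -⅒ (A(n, r) = 1/((3 - 1*5) - 8) = 1/((3 - 5) - 8) = 1/(-2 - 8) = 1/(-10) = -⅒)
(A(F(-2, d(2)), 10)*(-82))*11 = -⅒*(-82)*11 = (41/5)*11 = 451/5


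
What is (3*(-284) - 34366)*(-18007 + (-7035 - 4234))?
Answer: 1031042168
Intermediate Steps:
(3*(-284) - 34366)*(-18007 + (-7035 - 4234)) = (-852 - 34366)*(-18007 - 11269) = -35218*(-29276) = 1031042168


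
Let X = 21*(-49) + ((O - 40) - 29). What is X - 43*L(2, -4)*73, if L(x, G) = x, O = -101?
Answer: -7477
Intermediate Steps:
X = -1199 (X = 21*(-49) + ((-101 - 40) - 29) = -1029 + (-141 - 29) = -1029 - 170 = -1199)
X - 43*L(2, -4)*73 = -1199 - 43*2*73 = -1199 - 86*73 = -1199 - 6278 = -7477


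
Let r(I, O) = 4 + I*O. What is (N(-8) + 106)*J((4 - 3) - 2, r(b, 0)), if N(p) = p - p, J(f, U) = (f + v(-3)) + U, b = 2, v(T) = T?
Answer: 0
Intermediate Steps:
J(f, U) = -3 + U + f (J(f, U) = (f - 3) + U = (-3 + f) + U = -3 + U + f)
N(p) = 0
(N(-8) + 106)*J((4 - 3) - 2, r(b, 0)) = (0 + 106)*(-3 + (4 + 2*0) + ((4 - 3) - 2)) = 106*(-3 + (4 + 0) + (1 - 2)) = 106*(-3 + 4 - 1) = 106*0 = 0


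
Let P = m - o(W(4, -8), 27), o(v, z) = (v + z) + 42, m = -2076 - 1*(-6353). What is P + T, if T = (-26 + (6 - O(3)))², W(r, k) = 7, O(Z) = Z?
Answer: 4730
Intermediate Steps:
m = 4277 (m = -2076 + 6353 = 4277)
o(v, z) = 42 + v + z
P = 4201 (P = 4277 - (42 + 7 + 27) = 4277 - 1*76 = 4277 - 76 = 4201)
T = 529 (T = (-26 + (6 - 1*3))² = (-26 + (6 - 3))² = (-26 + 3)² = (-23)² = 529)
P + T = 4201 + 529 = 4730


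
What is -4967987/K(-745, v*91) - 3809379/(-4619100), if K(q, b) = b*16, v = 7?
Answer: -1909066963411/3923155600 ≈ -486.62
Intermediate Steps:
K(q, b) = 16*b
-4967987/K(-745, v*91) - 3809379/(-4619100) = -4967987/(16*(7*91)) - 3809379/(-4619100) = -4967987/(16*637) - 3809379*(-1/4619100) = -4967987/10192 + 1269793/1539700 = -1909066963411/3923155600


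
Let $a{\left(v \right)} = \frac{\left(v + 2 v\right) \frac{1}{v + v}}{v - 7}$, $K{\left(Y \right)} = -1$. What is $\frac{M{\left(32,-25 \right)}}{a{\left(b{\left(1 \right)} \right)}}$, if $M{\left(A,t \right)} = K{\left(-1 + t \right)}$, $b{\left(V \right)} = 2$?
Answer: $\frac{10}{3} \approx 3.3333$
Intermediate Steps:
$M{\left(A,t \right)} = -1$
$a{\left(v \right)} = \frac{3}{2 \left(-7 + v\right)}$ ($a{\left(v \right)} = \frac{3 v \frac{1}{2 v}}{-7 + v} = \frac{1}{-7 + v} \frac{3}{2} = \frac{3}{2 \left(-7 + v\right)}$)
$\frac{M{\left(32,-25 \right)}}{a{\left(b{\left(1 \right)} \right)}} = - \frac{1}{\frac{3}{2} \frac{1}{-7 + 2}} = - \frac{1}{\frac{3}{2} \frac{1}{-5}} = - \frac{1}{\frac{3}{2} \left(- \frac{1}{5}\right)} = - \frac{1}{- \frac{3}{10}} = \left(-1\right) \left(- \frac{10}{3}\right) = \frac{10}{3}$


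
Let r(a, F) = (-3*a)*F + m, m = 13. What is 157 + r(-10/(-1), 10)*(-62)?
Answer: 17951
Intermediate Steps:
r(a, F) = 13 - 3*F*a (r(a, F) = (-3*a)*F + 13 = -3*F*a + 13 = 13 - 3*F*a)
157 + r(-10/(-1), 10)*(-62) = 157 + (13 - 3*10*(-10/(-1)))*(-62) = 157 + (13 - 3*10*(-10*(-1)))*(-62) = 157 + (13 - 3*10*10)*(-62) = 157 + (13 - 300)*(-62) = 157 - 287*(-62) = 157 + 17794 = 17951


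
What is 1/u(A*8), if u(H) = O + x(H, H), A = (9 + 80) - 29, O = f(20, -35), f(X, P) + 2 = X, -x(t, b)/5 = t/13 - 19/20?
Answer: -52/8417 ≈ -0.0061780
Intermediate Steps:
x(t, b) = 19/4 - 5*t/13 (x(t, b) = -5*(t/13 - 19/20) = -5*(-19/20 + t/13) = 19/4 - 5*t/13)
f(X, P) = -2 + X
O = 18 (O = -2 + 20 = 18)
A = 60 (A = 89 - 29 = 60)
u(H) = 91/4 - 5*H/13 (u(H) = 18 + (19/4 - 5*H/13) = 91/4 - 5*H/13)
1/u(A*8) = 1/(91/4 - 300*8/13) = 1/(91/4 - 5/13*480) = 1/(91/4 - 2400/13) = 1/(-8417/52) = -52/8417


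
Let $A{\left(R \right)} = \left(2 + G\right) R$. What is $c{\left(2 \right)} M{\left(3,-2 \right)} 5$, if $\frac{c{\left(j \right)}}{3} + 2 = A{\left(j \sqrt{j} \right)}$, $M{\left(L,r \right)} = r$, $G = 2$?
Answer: $60 - 240 \sqrt{2} \approx -279.41$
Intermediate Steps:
$A{\left(R \right)} = 4 R$ ($A{\left(R \right)} = \left(2 + 2\right) R = 4 R$)
$c{\left(j \right)} = -6 + 12 j^{\frac{3}{2}}$ ($c{\left(j \right)} = -6 + 3 \cdot 4 j \sqrt{j} = -6 + 3 \cdot 4 j^{\frac{3}{2}} = -6 + 12 j^{\frac{3}{2}}$)
$c{\left(2 \right)} M{\left(3,-2 \right)} 5 = \left(-6 + 12 \cdot 2^{\frac{3}{2}}\right) \left(-2\right) 5 = \left(-6 + 12 \cdot 2 \sqrt{2}\right) \left(-2\right) 5 = \left(-6 + 24 \sqrt{2}\right) \left(-2\right) 5 = \left(12 - 48 \sqrt{2}\right) 5 = 60 - 240 \sqrt{2}$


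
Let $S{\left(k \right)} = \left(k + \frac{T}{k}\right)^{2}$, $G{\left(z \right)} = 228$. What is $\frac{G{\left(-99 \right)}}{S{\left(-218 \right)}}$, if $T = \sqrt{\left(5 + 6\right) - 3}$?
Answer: $\frac{2708868}{\left(23762 + \sqrt{2}\right)^{2}} \approx 0.004797$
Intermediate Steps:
$T = 2 \sqrt{2}$ ($T = \sqrt{11 - 3} = \sqrt{8} = 2 \sqrt{2} \approx 2.8284$)
$S{\left(k \right)} = \left(k + \frac{2 \sqrt{2}}{k}\right)^{2}$
$\frac{G{\left(-99 \right)}}{S{\left(-218 \right)}} = \frac{228}{\frac{1}{47524} \left(\left(-218\right)^{2} + 2 \sqrt{2}\right)^{2}} = \frac{228}{\frac{1}{47524} \left(47524 + 2 \sqrt{2}\right)^{2}} = 228 \frac{47524}{\left(47524 + 2 \sqrt{2}\right)^{2}} = \frac{10835472}{\left(47524 + 2 \sqrt{2}\right)^{2}}$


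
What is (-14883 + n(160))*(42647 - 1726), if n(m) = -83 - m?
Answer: -618971046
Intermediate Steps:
(-14883 + n(160))*(42647 - 1726) = (-14883 + (-83 - 1*160))*(42647 - 1726) = (-14883 + (-83 - 160))*40921 = (-14883 - 243)*40921 = -15126*40921 = -618971046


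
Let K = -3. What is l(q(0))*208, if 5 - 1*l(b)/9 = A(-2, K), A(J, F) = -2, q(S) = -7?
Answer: 13104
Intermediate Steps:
l(b) = 63 (l(b) = 45 - 9*(-2) = 45 + 18 = 63)
l(q(0))*208 = 63*208 = 13104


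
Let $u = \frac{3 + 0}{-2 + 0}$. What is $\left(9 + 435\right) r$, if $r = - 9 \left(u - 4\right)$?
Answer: $21978$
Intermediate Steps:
$u = - \frac{3}{2}$ ($u = \frac{3}{-2} = 3 \left(- \frac{1}{2}\right) = - \frac{3}{2} \approx -1.5$)
$r = \frac{99}{2}$ ($r = - 9 \left(- \frac{3}{2} - 4\right) = \left(-9\right) \left(- \frac{11}{2}\right) = \frac{99}{2} \approx 49.5$)
$\left(9 + 435\right) r = \left(9 + 435\right) \frac{99}{2} = 444 \cdot \frac{99}{2} = 21978$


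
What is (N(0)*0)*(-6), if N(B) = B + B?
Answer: 0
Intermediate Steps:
N(B) = 2*B
(N(0)*0)*(-6) = ((2*0)*0)*(-6) = (0*0)*(-6) = 0*(-6) = 0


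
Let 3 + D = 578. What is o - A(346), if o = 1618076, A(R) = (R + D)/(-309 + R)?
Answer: 59867891/37 ≈ 1.6181e+6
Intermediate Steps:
D = 575 (D = -3 + 578 = 575)
A(R) = (575 + R)/(-309 + R) (A(R) = (R + 575)/(-309 + R) = (575 + R)/(-309 + R))
o - A(346) = 1618076 - (575 + 346)/(-309 + 346) = 1618076 - 921/37 = 59867891/37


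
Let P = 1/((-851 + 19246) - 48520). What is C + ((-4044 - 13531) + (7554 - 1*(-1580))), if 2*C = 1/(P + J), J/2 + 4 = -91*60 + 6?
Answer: -5551552896007/657689002 ≈ -8441.0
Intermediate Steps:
J = -10916 (J = -8 + 2*(-91*60 + 6) = -8 + 2*(-5460 + 6) = -8 + 2*(-5454) = -8 - 10908 = -10916)
P = -1/30125 (P = 1/(18395 - 48520) = 1/(-30125) = -1/30125 ≈ -3.3195e-5)
C = -30125/657689002 (C = 1/(2*(-1/30125 - 10916)) = 1/(2*(-328844501/30125)) = (½)*(-30125/328844501) = -30125/657689002 ≈ -4.5804e-5)
C + ((-4044 - 13531) + (7554 - 1*(-1580))) = -30125/657689002 + ((-4044 - 13531) + (7554 - 1*(-1580))) = -30125/657689002 + (-17575 + (7554 + 1580)) = -30125/657689002 + (-17575 + 9134) = -30125/657689002 - 8441 = -5551552896007/657689002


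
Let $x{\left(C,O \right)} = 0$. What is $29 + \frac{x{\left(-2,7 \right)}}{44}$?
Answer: $29$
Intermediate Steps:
$29 + \frac{x{\left(-2,7 \right)}}{44} = 29 + \frac{0}{44} = 29 + 0 \cdot \frac{1}{44} = 29 + 0 = 29$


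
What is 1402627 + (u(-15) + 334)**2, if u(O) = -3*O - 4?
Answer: 1543252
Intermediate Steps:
u(O) = -4 - 3*O
1402627 + (u(-15) + 334)**2 = 1402627 + ((-4 - 3*(-15)) + 334)**2 = 1402627 + ((-4 + 45) + 334)**2 = 1402627 + (41 + 334)**2 = 1402627 + 375**2 = 1402627 + 140625 = 1543252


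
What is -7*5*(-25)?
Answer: 875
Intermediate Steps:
-7*5*(-25) = -35*(-25) = 875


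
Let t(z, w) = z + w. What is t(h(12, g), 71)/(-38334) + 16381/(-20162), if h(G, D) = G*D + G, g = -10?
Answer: -156800815/193222527 ≈ -0.81150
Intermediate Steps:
h(G, D) = G + D*G (h(G, D) = D*G + G = G + D*G)
t(z, w) = w + z
t(h(12, g), 71)/(-38334) + 16381/(-20162) = (71 + 12*(1 - 10))/(-38334) + 16381/(-20162) = (71 + 12*(-9))*(-1/38334) + 16381*(-1/20162) = (71 - 108)*(-1/38334) - 16381/20162 = -37*(-1/38334) - 16381/20162 = 37/38334 - 16381/20162 = -156800815/193222527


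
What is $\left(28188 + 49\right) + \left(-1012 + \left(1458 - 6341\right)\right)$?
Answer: $22342$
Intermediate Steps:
$\left(28188 + 49\right) + \left(-1012 + \left(1458 - 6341\right)\right) = 28237 + \left(-1012 + \left(1458 - 6341\right)\right) = 28237 - 5895 = 22342$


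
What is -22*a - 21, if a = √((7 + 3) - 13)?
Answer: -21 - 22*I*√3 ≈ -21.0 - 38.105*I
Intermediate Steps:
a = I*√3 (a = √(10 - 13) = √(-3) = I*√3 ≈ 1.732*I)
-22*a - 21 = -22*I*√3 - 21 = -21 - 22*I*√3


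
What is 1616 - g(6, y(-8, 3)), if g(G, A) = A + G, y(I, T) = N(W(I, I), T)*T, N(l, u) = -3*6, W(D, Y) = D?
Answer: 1664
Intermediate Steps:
N(l, u) = -18
y(I, T) = -18*T
1616 - g(6, y(-8, 3)) = 1616 - (-18*3 + 6) = 1616 - (-54 + 6) = 1616 - 1*(-48) = 1616 + 48 = 1664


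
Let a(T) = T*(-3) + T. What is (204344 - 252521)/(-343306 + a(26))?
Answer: 48177/343358 ≈ 0.14031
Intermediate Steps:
a(T) = -2*T (a(T) = -3*T + T = -2*T)
(204344 - 252521)/(-343306 + a(26)) = (204344 - 252521)/(-343306 - 2*26) = -48177/(-343306 - 52) = -48177/(-343358) = -48177*(-1/343358) = 48177/343358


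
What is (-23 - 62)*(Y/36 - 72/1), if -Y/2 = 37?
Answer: 113305/18 ≈ 6294.7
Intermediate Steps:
Y = -74 (Y = -2*37 = -74)
(-23 - 62)*(Y/36 - 72/1) = (-23 - 62)*(-74/36 - 72/1) = -85*(-74*1/36 - 72*1) = -85*(-37/18 - 72) = -85*(-1333/18) = 113305/18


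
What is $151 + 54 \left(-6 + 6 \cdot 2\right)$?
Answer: $475$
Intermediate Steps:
$151 + 54 \left(-6 + 6 \cdot 2\right) = 151 + 54 \left(-6 + 12\right) = 151 + 54 \cdot 6 = 151 + 324 = 475$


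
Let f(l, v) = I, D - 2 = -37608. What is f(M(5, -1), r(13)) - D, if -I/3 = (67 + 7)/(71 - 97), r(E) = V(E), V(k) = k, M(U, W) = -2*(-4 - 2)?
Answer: 488989/13 ≈ 37615.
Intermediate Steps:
D = -37606 (D = 2 - 37608 = -37606)
M(U, W) = 12 (M(U, W) = -2*(-6) = 12)
r(E) = E
I = 111/13 (I = -3*(67 + 7)/(71 - 97) = -222/(-26) = -222*(-1)/26 = -3*(-37/13) = 111/13 ≈ 8.5385)
f(l, v) = 111/13
f(M(5, -1), r(13)) - D = 111/13 - 1*(-37606) = 111/13 + 37606 = 488989/13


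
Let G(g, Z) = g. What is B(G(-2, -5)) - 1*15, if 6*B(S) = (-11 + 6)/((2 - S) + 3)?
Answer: -635/42 ≈ -15.119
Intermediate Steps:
B(S) = -5/(6*(5 - S)) (B(S) = ((-11 + 6)/((2 - S) + 3))/6 = (-5/(5 - S))/6 = -5/(6*(5 - S)))
B(G(-2, -5)) - 1*15 = 5/(6*(-5 - 2)) - 1*15 = (⅚)/(-7) - 15 = (⅚)*(-⅐) - 15 = -5/42 - 15 = -635/42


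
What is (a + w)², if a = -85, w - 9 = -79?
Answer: 24025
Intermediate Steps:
w = -70 (w = 9 - 79 = -70)
(a + w)² = (-85 - 70)² = (-155)² = 24025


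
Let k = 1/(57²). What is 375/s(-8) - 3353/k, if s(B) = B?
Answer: -87151551/8 ≈ -1.0894e+7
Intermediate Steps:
k = 1/3249 ≈ 0.00030779
375/s(-8) - 3353/k = 375/(-8) - 3353/1/3249 = 375*(-⅛) - 3353*3249 = -375/8 - 10893897 = -87151551/8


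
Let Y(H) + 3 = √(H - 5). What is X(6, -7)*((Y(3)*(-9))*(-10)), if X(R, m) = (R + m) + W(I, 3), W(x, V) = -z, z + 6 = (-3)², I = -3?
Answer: 1080 - 360*I*√2 ≈ 1080.0 - 509.12*I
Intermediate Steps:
z = 3 (z = -6 + (-3)² = -6 + 9 = 3)
W(x, V) = -3 (W(x, V) = -1*3 = -3)
X(R, m) = -3 + R + m (X(R, m) = (R + m) - 3 = -3 + R + m)
Y(H) = -3 + √(-5 + H) (Y(H) = -3 + √(H - 5) = -3 + √(-5 + H))
X(6, -7)*((Y(3)*(-9))*(-10)) = (-3 + 6 - 7)*(((-3 + √(-5 + 3))*(-9))*(-10)) = -4*(-3 + √(-2))*(-9)*(-10) = -4*(-3 + I*√2)*(-9)*(-10) = -4*(27 - 9*I*√2)*(-10) = -4*(-270 + 90*I*√2) = 1080 - 360*I*√2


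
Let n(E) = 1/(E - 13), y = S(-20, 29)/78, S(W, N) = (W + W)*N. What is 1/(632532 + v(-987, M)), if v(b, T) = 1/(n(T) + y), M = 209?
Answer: 113641/71881561368 ≈ 1.5809e-6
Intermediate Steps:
S(W, N) = 2*N*W (S(W, N) = (2*W)*N = 2*N*W)
y = -580/39 (y = (2*29*(-20))/78 = -1160*1/78 = -580/39 ≈ -14.872)
n(E) = 1/(-13 + E)
v(b, T) = 1/(-580/39 + 1/(-13 + T)) (v(b, T) = 1/(1/(-13 + T) - 580/39) = 1/(-580/39 + 1/(-13 + T)))
1/(632532 + v(-987, M)) = 1/(632532 + 39*(13 - 1*209)/(-7579 + 580*209)) = 1/(632532 + 39*(13 - 209)/(-7579 + 121220)) = 1/(632532 + 39*(-196)/113641) = 1/(632532 + 39*(1/113641)*(-196)) = 1/(632532 - 7644/113641) = 1/(71881561368/113641) = 113641/71881561368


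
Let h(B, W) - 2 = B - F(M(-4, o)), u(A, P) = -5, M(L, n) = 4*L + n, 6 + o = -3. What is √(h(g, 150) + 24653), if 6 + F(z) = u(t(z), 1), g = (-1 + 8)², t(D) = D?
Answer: √24715 ≈ 157.21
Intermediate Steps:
o = -9 (o = -6 - 3 = -9)
M(L, n) = n + 4*L
g = 49 (g = 7² = 49)
F(z) = -11 (F(z) = -6 - 5 = -11)
h(B, W) = 13 + B (h(B, W) = 2 + (B - 1*(-11)) = 2 + (B + 11) = 2 + (11 + B) = 13 + B)
√(h(g, 150) + 24653) = √((13 + 49) + 24653) = √(62 + 24653) = √24715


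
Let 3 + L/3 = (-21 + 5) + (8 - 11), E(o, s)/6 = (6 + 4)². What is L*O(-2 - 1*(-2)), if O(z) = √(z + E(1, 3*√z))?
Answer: -660*√6 ≈ -1616.7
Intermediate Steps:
E(o, s) = 600 (E(o, s) = 6*(6 + 4)² = 6*10² = 6*100 = 600)
O(z) = √(600 + z) (O(z) = √(z + 600) = √(600 + z))
L = -66 (L = -9 + 3*((-21 + 5) + (8 - 11)) = -9 + 3*(-16 - 3) = -9 + 3*(-19) = -9 - 57 = -66)
L*O(-2 - 1*(-2)) = -66*√(600 + (-2 - 1*(-2))) = -66*√(600 + (-2 + 2)) = -66*√(600 + 0) = -660*√6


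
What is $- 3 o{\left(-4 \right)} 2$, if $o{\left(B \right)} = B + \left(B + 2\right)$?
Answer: $36$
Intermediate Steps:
$o{\left(B \right)} = 2 + 2 B$ ($o{\left(B \right)} = B + \left(2 + B\right) = 2 + 2 B$)
$- 3 o{\left(-4 \right)} 2 = - 3 \left(2 + 2 \left(-4\right)\right) 2 = - 3 \left(2 - 8\right) 2 = \left(-3\right) \left(-6\right) 2 = 18 \cdot 2 = 36$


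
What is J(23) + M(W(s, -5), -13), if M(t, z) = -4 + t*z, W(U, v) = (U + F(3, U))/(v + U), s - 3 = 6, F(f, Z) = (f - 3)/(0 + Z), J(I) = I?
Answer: -41/4 ≈ -10.250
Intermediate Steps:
F(f, Z) = (-3 + f)/Z
s = 9 (s = 3 + 6 = 9)
W(U, v) = U/(U + v) (W(U, v) = (U + (-3 + 3)/U)/(v + U) = (U + 0/U)/(U + v) = (U + 0)/(U + v) = U/(U + v))
J(23) + M(W(s, -5), -13) = 23 + (-4 + (9/(9 - 5))*(-13)) = 23 + (-4 + (9/4)*(-13)) = 23 + (-4 - 117/4) = 23 - 133/4 = -41/4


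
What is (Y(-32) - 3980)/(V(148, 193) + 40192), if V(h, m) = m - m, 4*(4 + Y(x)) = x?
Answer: -499/5024 ≈ -0.099323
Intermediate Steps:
Y(x) = -4 + x/4
V(h, m) = 0
(Y(-32) - 3980)/(V(148, 193) + 40192) = ((-4 + (1/4)*(-32)) - 3980)/(0 + 40192) = ((-4 - 8) - 3980)/40192 = (-12 - 3980)*(1/40192) = -3992*1/40192 = -499/5024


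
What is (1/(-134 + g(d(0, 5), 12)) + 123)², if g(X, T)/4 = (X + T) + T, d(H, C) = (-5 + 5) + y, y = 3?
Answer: 10220809/676 ≈ 15120.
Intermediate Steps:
d(H, C) = 3 (d(H, C) = (-5 + 5) + 3 = 0 + 3 = 3)
g(X, T) = 4*X + 8*T (g(X, T) = 4*((X + T) + T) = 4*((T + X) + T) = 4*(X + 2*T) = 4*X + 8*T)
(1/(-134 + g(d(0, 5), 12)) + 123)² = (1/(-134 + (4*3 + 8*12)) + 123)² = (1/(-134 + (12 + 96)) + 123)² = (1/(-134 + 108) + 123)² = (1/(-26) + 123)² = (-1/26 + 123)² = (3197/26)² = 10220809/676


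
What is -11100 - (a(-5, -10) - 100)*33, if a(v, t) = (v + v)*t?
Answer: -11100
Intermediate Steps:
a(v, t) = 2*t*v (a(v, t) = (2*v)*t = 2*t*v)
-11100 - (a(-5, -10) - 100)*33 = -11100 - (2*(-10)*(-5) - 100)*33 = -11100 - (100 - 100)*33 = -11100 - 0*33 = -11100 - 1*0 = -11100 + 0 = -11100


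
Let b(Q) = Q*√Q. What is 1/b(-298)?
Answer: I*√298/88804 ≈ 0.00019439*I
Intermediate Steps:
b(Q) = Q^(3/2)
1/b(-298) = 1/((-298)^(3/2)) = 1/(-298*I*√298) = I*√298/88804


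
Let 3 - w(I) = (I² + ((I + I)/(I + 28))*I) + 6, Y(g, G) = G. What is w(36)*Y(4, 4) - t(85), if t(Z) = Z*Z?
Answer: -12583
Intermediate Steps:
w(I) = -3 - I² - 2*I²/(28 + I) (w(I) = 3 - ((I² + ((I + I)/(I + 28))*I) + 6) = 3 - ((I² + ((2*I)/(28 + I))*I) + 6) = 3 - ((I² + (2*I/(28 + I))*I) + 6) = 3 - ((I² + 2*I²/(28 + I)) + 6) = 3 - (6 + I² + 2*I²/(28 + I)) = 3 + (-6 - I² - 2*I²/(28 + I)) = -3 - I² - 2*I²/(28 + I))
t(Z) = Z²
w(36)*Y(4, 4) - t(85) = ((-84 - 1*36³ - 30*36² - 3*36)/(28 + 36))*4 - 1*85² = ((-84 - 1*46656 - 30*1296 - 108)/64)*4 - 1*7225 = ((-84 - 46656 - 38880 - 108)/64)*4 - 7225 = ((1/64)*(-85728))*4 - 7225 = -2679/2*4 - 7225 = -5358 - 7225 = -12583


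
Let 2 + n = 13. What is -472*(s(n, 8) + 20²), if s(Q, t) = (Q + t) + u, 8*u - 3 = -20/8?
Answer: -395595/2 ≈ -1.9780e+5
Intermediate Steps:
n = 11 (n = -2 + 13 = 11)
u = 1/16 (u = 3/8 + (-20/8)/8 = 3/8 + (-20*⅛)/8 = 3/8 + (⅛)*(-5/2) = 3/8 - 5/16 = 1/16 ≈ 0.062500)
s(Q, t) = 1/16 + Q + t (s(Q, t) = (Q + t) + 1/16 = 1/16 + Q + t)
-472*(s(n, 8) + 20²) = -472*((1/16 + 11 + 8) + 20²) = -472*(305/16 + 400) = -472*6705/16 = -395595/2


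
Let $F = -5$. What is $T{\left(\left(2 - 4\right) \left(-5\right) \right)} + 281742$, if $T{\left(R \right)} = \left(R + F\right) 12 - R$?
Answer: $281792$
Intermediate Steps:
$T{\left(R \right)} = -60 + 11 R$ ($T{\left(R \right)} = \left(R - 5\right) 12 - R = \left(-5 + R\right) 12 - R = \left(-60 + 12 R\right) - R = -60 + 11 R$)
$T{\left(\left(2 - 4\right) \left(-5\right) \right)} + 281742 = \left(-60 + 11 \left(2 - 4\right) \left(-5\right)\right) + 281742 = \left(-60 + 11 \left(\left(-2\right) \left(-5\right)\right)\right) + 281742 = \left(-60 + 11 \cdot 10\right) + 281742 = \left(-60 + 110\right) + 281742 = 50 + 281742 = 281792$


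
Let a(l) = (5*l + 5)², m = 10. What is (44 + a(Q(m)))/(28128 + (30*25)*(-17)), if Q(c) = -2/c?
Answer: 10/2563 ≈ 0.0039017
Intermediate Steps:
a(l) = (5 + 5*l)²
(44 + a(Q(m)))/(28128 + (30*25)*(-17)) = (44 + 25*(1 - 2/10)²)/(28128 + (30*25)*(-17)) = (44 + 25*(1 - 2*⅒)²)/(28128 + 750*(-17)) = (44 + 25*(1 - ⅕)²)/(28128 - 12750) = (44 + 25*(⅘)²)/15378 = (44 + 25*(16/25))*(1/15378) = (44 + 16)*(1/15378) = 60*(1/15378) = 10/2563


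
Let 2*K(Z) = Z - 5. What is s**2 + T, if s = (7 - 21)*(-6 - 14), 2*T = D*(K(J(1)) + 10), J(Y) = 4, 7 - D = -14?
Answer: 313999/4 ≈ 78500.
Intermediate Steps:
D = 21 (D = 7 - 1*(-14) = 7 + 14 = 21)
K(Z) = -5/2 + Z/2 (K(Z) = (Z - 5)/2 = (-5 + Z)/2 = -5/2 + Z/2)
T = 399/4 (T = (21*((-5/2 + (1/2)*4) + 10))/2 = (21*((-5/2 + 2) + 10))/2 = (21*(-1/2 + 10))/2 = (21*(19/2))/2 = (1/2)*(399/2) = 399/4 ≈ 99.750)
s = 280 (s = -14*(-20) = 280)
s**2 + T = 280**2 + 399/4 = 78400 + 399/4 = 313999/4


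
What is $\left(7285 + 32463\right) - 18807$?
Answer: $20941$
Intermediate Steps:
$\left(7285 + 32463\right) - 18807 = 39748 - 18807 = 20941$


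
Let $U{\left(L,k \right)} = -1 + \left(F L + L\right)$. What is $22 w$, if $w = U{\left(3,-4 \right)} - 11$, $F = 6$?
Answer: $198$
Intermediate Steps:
$U{\left(L,k \right)} = -1 + 7 L$ ($U{\left(L,k \right)} = -1 + \left(6 L + L\right) = -1 + 7 L$)
$w = 9$ ($w = \left(-1 + 7 \cdot 3\right) - 11 = \left(-1 + 21\right) - 11 = 20 - 11 = 9$)
$22 w = 22 \cdot 9 = 198$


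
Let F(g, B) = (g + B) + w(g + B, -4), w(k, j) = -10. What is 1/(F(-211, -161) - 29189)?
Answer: -1/29571 ≈ -3.3817e-5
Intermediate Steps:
F(g, B) = -10 + B + g (F(g, B) = (g + B) - 10 = (B + g) - 10 = -10 + B + g)
1/(F(-211, -161) - 29189) = 1/((-10 - 161 - 211) - 29189) = 1/(-382 - 29189) = 1/(-29571) = -1/29571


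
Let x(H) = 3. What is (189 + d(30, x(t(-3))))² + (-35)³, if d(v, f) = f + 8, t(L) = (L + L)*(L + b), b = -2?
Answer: -2875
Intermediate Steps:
t(L) = 2*L*(-2 + L) (t(L) = (L + L)*(L - 2) = (2*L)*(-2 + L) = 2*L*(-2 + L))
d(v, f) = 8 + f
(189 + d(30, x(t(-3))))² + (-35)³ = (189 + (8 + 3))² + (-35)³ = (189 + 11)² - 42875 = 200² - 42875 = 40000 - 42875 = -2875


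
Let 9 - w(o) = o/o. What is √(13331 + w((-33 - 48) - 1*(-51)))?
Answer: √13339 ≈ 115.49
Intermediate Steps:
w(o) = 8 (w(o) = 9 - o/o = 9 - 1*1 = 9 - 1 = 8)
√(13331 + w((-33 - 48) - 1*(-51))) = √(13331 + 8) = √13339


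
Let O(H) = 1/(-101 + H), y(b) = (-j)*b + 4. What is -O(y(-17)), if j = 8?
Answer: -1/39 ≈ -0.025641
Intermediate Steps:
y(b) = 4 - 8*b (y(b) = (-1*8)*b + 4 = -8*b + 4 = 4 - 8*b)
-O(y(-17)) = -1/(-101 + (4 - 8*(-17))) = -1/(-101 + (4 + 136)) = -1/(-101 + 140) = -1/39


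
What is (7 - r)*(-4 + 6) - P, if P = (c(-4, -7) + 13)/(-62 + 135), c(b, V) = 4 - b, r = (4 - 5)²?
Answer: 855/73 ≈ 11.712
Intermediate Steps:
r = 1 (r = (-1)² = 1)
P = 21/73 (P = ((4 - 1*(-4)) + 13)/(-62 + 135) = ((4 + 4) + 13)/73 = (8 + 13)*(1/73) = 21*(1/73) = 21/73 ≈ 0.28767)
(7 - r)*(-4 + 6) - P = (7 - 1*1)*(-4 + 6) - 1*21/73 = (7 - 1)*2 - 21/73 = 6*2 - 21/73 = 12 - 21/73 = 855/73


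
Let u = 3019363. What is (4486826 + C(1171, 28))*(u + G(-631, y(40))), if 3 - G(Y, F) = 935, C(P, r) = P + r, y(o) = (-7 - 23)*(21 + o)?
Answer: 13546793788775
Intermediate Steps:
y(o) = -630 - 30*o (y(o) = -30*(21 + o) = -630 - 30*o)
G(Y, F) = -932 (G(Y, F) = 3 - 1*935 = 3 - 935 = -932)
(4486826 + C(1171, 28))*(u + G(-631, y(40))) = (4486826 + (1171 + 28))*(3019363 - 932) = (4486826 + 1199)*3018431 = 4488025*3018431 = 13546793788775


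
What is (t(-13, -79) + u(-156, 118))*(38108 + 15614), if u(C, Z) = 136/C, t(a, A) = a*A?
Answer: 2149900718/39 ≈ 5.5126e+7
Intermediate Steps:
t(a, A) = A*a
(t(-13, -79) + u(-156, 118))*(38108 + 15614) = (-79*(-13) + 136/(-156))*(38108 + 15614) = (1027 + 136*(-1/156))*53722 = (1027 - 34/39)*53722 = (40019/39)*53722 = 2149900718/39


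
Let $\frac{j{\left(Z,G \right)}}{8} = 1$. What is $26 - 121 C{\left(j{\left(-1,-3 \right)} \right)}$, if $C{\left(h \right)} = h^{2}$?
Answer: $-7718$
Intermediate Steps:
$j{\left(Z,G \right)} = 8$ ($j{\left(Z,G \right)} = 8 \cdot 1 = 8$)
$26 - 121 C{\left(j{\left(-1,-3 \right)} \right)} = 26 - 121 \cdot 8^{2} = 26 - 7744 = -7718$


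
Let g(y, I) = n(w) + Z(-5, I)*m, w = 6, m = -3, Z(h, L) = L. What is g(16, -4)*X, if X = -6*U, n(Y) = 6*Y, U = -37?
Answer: 10656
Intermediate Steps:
g(y, I) = 36 - 3*I (g(y, I) = 6*6 + I*(-3) = 36 - 3*I)
X = 222 (X = -6*(-37) = 222)
g(16, -4)*X = (36 - 3*(-4))*222 = (36 + 12)*222 = 48*222 = 10656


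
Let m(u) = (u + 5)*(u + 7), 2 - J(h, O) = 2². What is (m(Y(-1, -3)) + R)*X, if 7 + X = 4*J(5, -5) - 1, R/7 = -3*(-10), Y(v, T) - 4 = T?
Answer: -4128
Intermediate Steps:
Y(v, T) = 4 + T
J(h, O) = -2 (J(h, O) = 2 - 1*2² = 2 - 1*4 = 2 - 4 = -2)
R = 210 (R = 7*(-3*(-10)) = 7*30 = 210)
m(u) = (5 + u)*(7 + u)
X = -16 (X = -7 + (4*(-2) - 1) = -7 + (-8 - 1) = -7 - 9 = -16)
(m(Y(-1, -3)) + R)*X = ((35 + (4 - 3)² + 12*(4 - 3)) + 210)*(-16) = ((35 + 1² + 12*1) + 210)*(-16) = ((35 + 1 + 12) + 210)*(-16) = (48 + 210)*(-16) = 258*(-16) = -4128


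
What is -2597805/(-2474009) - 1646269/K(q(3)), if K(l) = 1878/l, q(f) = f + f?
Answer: -4072071209456/774364817 ≈ -5258.6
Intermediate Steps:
q(f) = 2*f
-2597805/(-2474009) - 1646269/K(q(3)) = -2597805/(-2474009) - 1646269/(1878/((2*3))) = -2597805*(-1/2474009) - 1646269/(1878/6) = 2597805/2474009 - 1646269/(1878*(⅙)) = 2597805/2474009 - 1646269/313 = -4072071209456/774364817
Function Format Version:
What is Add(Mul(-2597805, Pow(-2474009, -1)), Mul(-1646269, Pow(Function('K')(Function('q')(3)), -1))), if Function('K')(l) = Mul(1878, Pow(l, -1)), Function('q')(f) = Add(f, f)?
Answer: Rational(-4072071209456, 774364817) ≈ -5258.6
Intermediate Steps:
Function('q')(f) = Mul(2, f)
Add(Mul(-2597805, Pow(-2474009, -1)), Mul(-1646269, Pow(Function('K')(Function('q')(3)), -1))) = Add(Mul(-2597805, Pow(-2474009, -1)), Mul(-1646269, Pow(Mul(1878, Pow(Mul(2, 3), -1)), -1))) = Add(Mul(-2597805, Rational(-1, 2474009)), Mul(-1646269, Pow(Mul(1878, Pow(6, -1)), -1))) = Add(Rational(2597805, 2474009), Mul(-1646269, Pow(Mul(1878, Rational(1, 6)), -1))) = Add(Rational(2597805, 2474009), Mul(-1646269, Pow(313, -1))) = Add(Rational(2597805, 2474009), Mul(-1646269, Rational(1, 313))) = Add(Rational(2597805, 2474009), Rational(-1646269, 313)) = Rational(-4072071209456, 774364817)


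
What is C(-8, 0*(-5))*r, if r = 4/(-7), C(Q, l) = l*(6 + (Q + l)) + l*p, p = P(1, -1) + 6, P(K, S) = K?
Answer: 0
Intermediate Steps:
p = 7 (p = 1 + 6 = 7)
C(Q, l) = 7*l + l*(6 + Q + l) (C(Q, l) = l*(6 + (Q + l)) + l*7 = l*(6 + Q + l) + 7*l = 7*l + l*(6 + Q + l))
r = -4/7 (r = 4*(-⅐) = -4/7 ≈ -0.57143)
C(-8, 0*(-5))*r = ((0*(-5))*(13 - 8 + 0*(-5)))*(-4/7) = (0*(13 - 8 + 0))*(-4/7) = (0*5)*(-4/7) = 0*(-4/7) = 0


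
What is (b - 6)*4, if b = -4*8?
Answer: -152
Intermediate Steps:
b = -32
(b - 6)*4 = (-32 - 6)*4 = -38*4 = -152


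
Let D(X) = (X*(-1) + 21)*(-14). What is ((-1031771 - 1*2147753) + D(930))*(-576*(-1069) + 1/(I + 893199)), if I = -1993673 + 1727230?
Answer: -611067315731434535/313378 ≈ -1.9499e+12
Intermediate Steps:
I = -266443
D(X) = -294 + 14*X (D(X) = (-X + 21)*(-14) = (21 - X)*(-14) = -294 + 14*X)
((-1031771 - 1*2147753) + D(930))*(-576*(-1069) + 1/(I + 893199)) = ((-1031771 - 1*2147753) + (-294 + 14*930))*(-576*(-1069) + 1/(-266443 + 893199)) = ((-1031771 - 2147753) + (-294 + 13020))*(615744 + 1/626756) = (-3179524 + 12726)*(615744 + 1/626756) = -3166798*385921246465/626756 = -611067315731434535/313378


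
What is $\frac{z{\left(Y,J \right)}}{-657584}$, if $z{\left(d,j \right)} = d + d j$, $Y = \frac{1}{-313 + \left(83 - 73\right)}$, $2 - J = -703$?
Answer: $\frac{353}{99623976} \approx 3.5433 \cdot 10^{-6}$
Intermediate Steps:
$J = 705$ ($J = 2 - -703 = 2 + 703 = 705$)
$Y = - \frac{1}{303}$ ($Y = \frac{1}{-313 + \left(83 - 73\right)} = \frac{1}{-313 + 10} = \frac{1}{-303} = - \frac{1}{303} \approx -0.0033003$)
$\frac{z{\left(Y,J \right)}}{-657584} = \frac{\left(- \frac{1}{303}\right) \left(1 + 705\right)}{-657584} = \left(- \frac{1}{303}\right) 706 \left(- \frac{1}{657584}\right) = \left(- \frac{706}{303}\right) \left(- \frac{1}{657584}\right) = \frac{353}{99623976}$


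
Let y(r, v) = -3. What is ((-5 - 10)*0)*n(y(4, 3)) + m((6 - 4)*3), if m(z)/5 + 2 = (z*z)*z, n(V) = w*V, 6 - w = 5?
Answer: 1070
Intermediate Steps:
w = 1 (w = 6 - 1*5 = 6 - 5 = 1)
n(V) = V (n(V) = 1*V = V)
m(z) = -10 + 5*z**3 (m(z) = -10 + 5*((z*z)*z) = -10 + 5*(z**2*z) = -10 + 5*z**3)
((-5 - 10)*0)*n(y(4, 3)) + m((6 - 4)*3) = ((-5 - 10)*0)*(-3) + (-10 + 5*((6 - 4)*3)**3) = -15*0*(-3) + (-10 + 5*(2*3)**3) = 0*(-3) + (-10 + 5*6**3) = 0 + (-10 + 5*216) = 0 + (-10 + 1080) = 0 + 1070 = 1070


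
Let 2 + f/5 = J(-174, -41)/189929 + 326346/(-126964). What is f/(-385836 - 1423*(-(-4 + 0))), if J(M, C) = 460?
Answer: 275381142765/4720681590624784 ≈ 5.8335e-5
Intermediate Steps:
f = -275381142765/12057072778 (f = -10 + 5*(460/189929 + 326346/(-126964)) = -10 + 5*(460*(1/189929) + 326346*(-1/126964)) = -10 + 5*(460/189929 - 163173/63482) = -10 + 5*(-30962082997/12057072778) = -10 - 154810414985/12057072778 = -275381142765/12057072778 ≈ -22.840)
f/(-385836 - 1423*(-(-4 + 0))) = -275381142765/(12057072778*(-385836 - 1423*(-(-4 + 0)))) = -275381142765/(12057072778*(-385836 - 1423*(-1*(-4)))) = -275381142765/(12057072778*(-385836 - 1423*4)) = -275381142765/(12057072778*(-385836 - 1*5692)) = -275381142765/(12057072778*(-385836 - 5692)) = -275381142765/12057072778/(-391528) = -275381142765/12057072778*(-1/391528) = 275381142765/4720681590624784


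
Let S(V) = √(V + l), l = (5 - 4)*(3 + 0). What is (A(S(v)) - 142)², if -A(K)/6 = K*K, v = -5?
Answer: 16900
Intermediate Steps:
l = 3 (l = 1*3 = 3)
S(V) = √(3 + V) (S(V) = √(V + 3) = √(3 + V))
A(K) = -6*K² (A(K) = -6*K*K = -6*K²)
(A(S(v)) - 142)² = (-6*(√(3 - 5))² - 142)² = (-6*(√(-2))² - 142)² = (-6*(I*√2)² - 142)² = (-6*(-2) - 142)² = (12 - 142)² = (-130)² = 16900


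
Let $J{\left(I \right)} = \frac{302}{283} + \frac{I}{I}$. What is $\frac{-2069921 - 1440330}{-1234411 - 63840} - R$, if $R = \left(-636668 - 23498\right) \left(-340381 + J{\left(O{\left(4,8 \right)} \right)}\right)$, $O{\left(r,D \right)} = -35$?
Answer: $- \frac{82558335269981761475}{367405033} \approx -2.2471 \cdot 10^{11}$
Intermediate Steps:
$J{\left(I \right)} = \frac{585}{283}$ ($J{\left(I \right)} = 302 \cdot \frac{1}{283} + 1 = \frac{302}{283} + 1 = \frac{585}{283}$)
$R = \frac{63591967401508}{283}$ ($R = \left(-636668 - 23498\right) \left(-340381 + \frac{585}{283}\right) = \left(-660166\right) \left(- \frac{96327238}{283}\right) = \frac{63591967401508}{283} \approx 2.2471 \cdot 10^{11}$)
$\frac{-2069921 - 1440330}{-1234411 - 63840} - R = \frac{-2069921 - 1440330}{-1234411 - 63840} - \frac{63591967401508}{283} = - \frac{3510251}{-1234411 + \left(-160607 + 96767\right)} - \frac{63591967401508}{283} = - \frac{3510251}{-1234411 - 63840} - \frac{63591967401508}{283} = - \frac{3510251}{-1298251} - \frac{63591967401508}{283} = \left(-3510251\right) \left(- \frac{1}{1298251}\right) - \frac{63591967401508}{283} = \frac{3510251}{1298251} - \frac{63591967401508}{283} = - \frac{82558335269981761475}{367405033}$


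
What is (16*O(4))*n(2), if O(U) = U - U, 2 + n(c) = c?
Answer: 0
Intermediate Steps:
n(c) = -2 + c
O(U) = 0
(16*O(4))*n(2) = (16*0)*(-2 + 2) = 0*0 = 0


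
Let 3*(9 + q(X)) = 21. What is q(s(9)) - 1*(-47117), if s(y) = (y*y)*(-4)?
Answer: 47115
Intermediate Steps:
s(y) = -4*y² (s(y) = y²*(-4) = -4*y²)
q(X) = -2 (q(X) = -9 + (⅓)*21 = -9 + 7 = -2)
q(s(9)) - 1*(-47117) = -2 - 1*(-47117) = -2 + 47117 = 47115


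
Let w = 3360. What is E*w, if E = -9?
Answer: -30240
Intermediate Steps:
E*w = -9*3360 = -30240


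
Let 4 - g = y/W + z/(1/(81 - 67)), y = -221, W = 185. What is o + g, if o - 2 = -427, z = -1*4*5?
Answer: -25864/185 ≈ -139.81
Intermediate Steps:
z = -20 (z = -4*5 = -20)
o = -425 (o = 2 - 427 = -425)
g = 52761/185 (g = 4 - (-221/185 - 20/(1/(81 - 67))) = 4 - (-221*1/185 - 20/(1/14)) = 4 - (-221/185 - 20/1/14) = 4 - (-221/185 - 20*14) = 4 - (-221/185 - 280) = 4 - 1*(-52021/185) = 4 + 52021/185 = 52761/185 ≈ 285.19)
o + g = -425 + 52761/185 = -25864/185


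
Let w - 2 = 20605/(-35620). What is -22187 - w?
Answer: -12159255/548 ≈ -22188.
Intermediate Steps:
w = 779/548 (w = 2 + 20605/(-35620) = 2 + 20605*(-1/35620) = 2 - 317/548 = 779/548 ≈ 1.4215)
-22187 - w = -22187 - 1*779/548 = -22187 - 779/548 = -12159255/548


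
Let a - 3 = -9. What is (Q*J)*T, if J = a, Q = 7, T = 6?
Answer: -252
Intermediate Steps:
a = -6 (a = 3 - 9 = -6)
J = -6
(Q*J)*T = (7*(-6))*6 = -42*6 = -252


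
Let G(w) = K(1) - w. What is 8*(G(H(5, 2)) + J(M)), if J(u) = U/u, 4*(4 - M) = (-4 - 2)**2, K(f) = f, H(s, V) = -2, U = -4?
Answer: 152/5 ≈ 30.400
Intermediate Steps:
M = -5 (M = 4 - (-4 - 2)**2/4 = 4 - 1/4*(-6)**2 = 4 - 1/4*36 = 4 - 9 = -5)
G(w) = 1 - w
J(u) = -4/u
8*(G(H(5, 2)) + J(M)) = 8*((1 - 1*(-2)) - 4/(-5)) = 8*((1 + 2) - 4*(-1/5)) = 8*(3 + 4/5) = 8*(19/5) = 152/5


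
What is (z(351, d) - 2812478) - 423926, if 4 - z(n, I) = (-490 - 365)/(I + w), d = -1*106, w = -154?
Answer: -168292971/52 ≈ -3.2364e+6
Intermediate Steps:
d = -106
z(n, I) = 4 + 855/(-154 + I) (z(n, I) = 4 - (-490 - 365)/(I - 154) = 4 - (-855)/(-154 + I) = 4 + 855/(-154 + I))
(z(351, d) - 2812478) - 423926 = ((239 + 4*(-106))/(-154 - 106) - 2812478) - 423926 = ((239 - 424)/(-260) - 2812478) - 423926 = (-1/260*(-185) - 2812478) - 423926 = (37/52 - 2812478) - 423926 = -146248819/52 - 423926 = -168292971/52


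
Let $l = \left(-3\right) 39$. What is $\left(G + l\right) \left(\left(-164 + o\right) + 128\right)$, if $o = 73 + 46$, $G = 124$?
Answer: $581$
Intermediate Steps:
$l = -117$
$o = 119$
$\left(G + l\right) \left(\left(-164 + o\right) + 128\right) = \left(124 - 117\right) \left(\left(-164 + 119\right) + 128\right) = 7 \left(-45 + 128\right) = 7 \cdot 83 = 581$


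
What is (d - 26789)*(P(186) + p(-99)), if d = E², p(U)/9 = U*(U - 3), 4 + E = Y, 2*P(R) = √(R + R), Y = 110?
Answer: -1413487746 - 15553*√93 ≈ -1.4136e+9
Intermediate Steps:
P(R) = √2*√R/2 (P(R) = √(R + R)/2 = √(2*R)/2 = (√2*√R)/2 = √2*√R/2)
E = 106 (E = -4 + 110 = 106)
p(U) = 9*U*(-3 + U) (p(U) = 9*(U*(U - 3)) = 9*(U*(-3 + U)) = 9*U*(-3 + U))
d = 11236 (d = 106² = 11236)
(d - 26789)*(P(186) + p(-99)) = (11236 - 26789)*(√2*√186/2 + 9*(-99)*(-3 - 99)) = -15553*(√93 + 9*(-99)*(-102)) = -15553*(√93 + 90882) = -15553*(90882 + √93) = -1413487746 - 15553*√93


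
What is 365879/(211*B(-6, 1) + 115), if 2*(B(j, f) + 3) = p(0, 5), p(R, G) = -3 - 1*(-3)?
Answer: -365879/518 ≈ -706.33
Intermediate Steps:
p(R, G) = 0 (p(R, G) = -3 + 3 = 0)
B(j, f) = -3 (B(j, f) = -3 + (1/2)*0 = -3 + 0 = -3)
365879/(211*B(-6, 1) + 115) = 365879/(211*(-3) + 115) = 365879/(-633 + 115) = 365879/(-518) = 365879*(-1/518) = -365879/518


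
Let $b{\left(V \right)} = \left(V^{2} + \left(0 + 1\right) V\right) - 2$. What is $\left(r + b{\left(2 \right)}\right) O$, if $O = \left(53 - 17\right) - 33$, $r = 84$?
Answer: $264$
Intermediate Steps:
$b{\left(V \right)} = -2 + V + V^{2}$ ($b{\left(V \right)} = \left(V^{2} + 1 V\right) - 2 = \left(V^{2} + V\right) - 2 = \left(V + V^{2}\right) - 2 = -2 + V + V^{2}$)
$O = 3$ ($O = 36 - 33 = 3$)
$\left(r + b{\left(2 \right)}\right) O = \left(84 + \left(-2 + 2 + 2^{2}\right)\right) 3 = \left(84 + \left(-2 + 2 + 4\right)\right) 3 = \left(84 + 4\right) 3 = 88 \cdot 3 = 264$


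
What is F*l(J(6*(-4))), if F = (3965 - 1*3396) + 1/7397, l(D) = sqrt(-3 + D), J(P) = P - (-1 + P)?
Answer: 4208894*I*sqrt(2)/7397 ≈ 804.69*I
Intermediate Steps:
J(P) = 1 (J(P) = P + (1 - P) = 1)
F = 4208894/7397 (F = (3965 - 3396) + 1/7397 = 569 + 1/7397 = 4208894/7397 ≈ 569.00)
F*l(J(6*(-4))) = 4208894*sqrt(-3 + 1)/7397 = 4208894*sqrt(-2)/7397 = 4208894*(I*sqrt(2))/7397 = 4208894*I*sqrt(2)/7397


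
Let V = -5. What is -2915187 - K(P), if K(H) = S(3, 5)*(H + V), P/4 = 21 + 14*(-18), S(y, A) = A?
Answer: -2910542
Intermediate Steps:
P = -924 (P = 4*(21 + 14*(-18)) = 4*(21 - 252) = 4*(-231) = -924)
K(H) = -25 + 5*H (K(H) = 5*(H - 5) = 5*(-5 + H) = -25 + 5*H)
-2915187 - K(P) = -2915187 - (-25 + 5*(-924)) = -2915187 - (-25 - 4620) = -2915187 - 1*(-4645) = -2915187 + 4645 = -2910542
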